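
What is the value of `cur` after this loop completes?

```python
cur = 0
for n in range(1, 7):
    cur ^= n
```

XOR of 1 to 6
`cur` takes the values: 0 → 1 → 3 → 0 → 4 → 1 → 7

Answer: 7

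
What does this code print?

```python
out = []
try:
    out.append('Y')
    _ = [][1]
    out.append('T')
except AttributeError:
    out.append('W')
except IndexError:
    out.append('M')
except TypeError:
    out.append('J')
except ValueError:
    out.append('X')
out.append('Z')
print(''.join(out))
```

Execution trace: 'Y' (try body) → 'M' (except IndexError) → 'Z' (after the try/except). Output: YMZ

Answer: YMZ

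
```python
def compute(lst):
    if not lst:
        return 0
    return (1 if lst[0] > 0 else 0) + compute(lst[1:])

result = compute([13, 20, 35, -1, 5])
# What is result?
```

Count of positive elements in [13, 20, 35, -1, 5] = 4

Answer: 4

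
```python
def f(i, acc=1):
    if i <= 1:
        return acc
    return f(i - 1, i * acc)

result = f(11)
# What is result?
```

Accumulator trace (n, acc): (11, 1) -> (10, 11) -> (9, 110) -> (8, 990) -> (7, 7920) -> (6, 55440) -> (5, 332640) -> (4, 1663200) -> (3, 6652800) -> (2, 19958400) -> (1, 39916800) -> return 39916800

Answer: 39916800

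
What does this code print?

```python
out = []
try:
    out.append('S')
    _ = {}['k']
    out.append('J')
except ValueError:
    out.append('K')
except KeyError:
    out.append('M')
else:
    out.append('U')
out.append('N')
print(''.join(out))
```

Execution trace: 'S' (try body) → 'M' (except KeyError) → 'N' (after the try/except). Output: SMN

Answer: SMN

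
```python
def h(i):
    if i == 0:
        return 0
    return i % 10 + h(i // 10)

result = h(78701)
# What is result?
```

Sum of digits of 78701: 1 + 0 + 7 + 8 + 7 = 23

Answer: 23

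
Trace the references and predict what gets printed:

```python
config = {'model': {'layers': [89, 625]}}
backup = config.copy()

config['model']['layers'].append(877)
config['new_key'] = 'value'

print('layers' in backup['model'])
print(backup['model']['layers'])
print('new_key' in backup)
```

Key concept: shallow copy gotcha with nested dict.
Step by step:
`config = {'model': {'layers': [89, 625]}}` → config = {'model': {'layers': [89, 625]}}
`backup = config.copy()` → backup = {'model': {'layers': [89, 625]}}
`config['model']['layers'].append(877)` → config = {'model': {'layers': [89, 625, 877]}}; backup = {'model': {'layers': [89, 625, 877]}}
`config['new_key'] = 'value'` → config = {'model': {'layers': [89, 625, 877]}, 'new_key': 'value'}
`print('layers' in backup['model'])` → prints True
`print(backup['model']['layers'])` → prints [89, 625, 877]
`print('new_key' in backup)` → prints False

Answer:
True
[89, 625, 877]
False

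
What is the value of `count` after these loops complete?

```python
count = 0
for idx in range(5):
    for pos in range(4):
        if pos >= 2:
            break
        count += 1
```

Inner breaks at 2, outer runs 5 times
`count` takes the values: 0 → 1 → 2 → 3 → 4 → 5 → 6 → 7 → 8 → 9 → 10

Answer: 10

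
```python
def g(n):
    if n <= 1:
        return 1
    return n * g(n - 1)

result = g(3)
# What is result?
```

g(3) = 3 * 2 * 1 = 6

Answer: 6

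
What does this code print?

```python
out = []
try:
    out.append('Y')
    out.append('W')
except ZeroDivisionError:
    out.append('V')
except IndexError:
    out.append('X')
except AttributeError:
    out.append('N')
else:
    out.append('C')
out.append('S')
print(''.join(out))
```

Execution trace: 'Y' (try body) → 'W' (try body, no exception) → 'C' (else) → 'S' (after the try/except). Output: YWCS

Answer: YWCS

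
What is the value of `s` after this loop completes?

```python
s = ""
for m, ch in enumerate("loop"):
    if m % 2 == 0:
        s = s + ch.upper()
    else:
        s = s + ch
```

Uppercase even positions in 'loop'
`s` takes the values: "" → "L" → "Lo" → "LoO" → "LoOp"

Answer: "LoOp"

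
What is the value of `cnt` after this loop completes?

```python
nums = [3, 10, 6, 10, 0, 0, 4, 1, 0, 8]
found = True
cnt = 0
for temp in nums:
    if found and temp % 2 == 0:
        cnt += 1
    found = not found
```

Count even values at even positions
`cnt` takes the values: 0 → 1 → 2 → 3 → 4

Answer: 4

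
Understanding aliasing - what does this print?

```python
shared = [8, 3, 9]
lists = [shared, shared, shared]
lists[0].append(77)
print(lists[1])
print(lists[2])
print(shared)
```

Key concept: list of same reference.
Step by step:
`shared = [8, 3, 9]` → shared = [8, 3, 9]
`lists = [shared, shared, shared]` → lists = [[8, 3, 9], [8, 3, 9], [8, 3, 9]]
`lists[0].append(77)` → shared = [8, 3, 9, 77]; lists = [[8, 3, 9, 77], [8, 3, 9, 77], [8, 3, 9, 77]]
`print(lists[1])` → prints [8, 3, 9, 77]
`print(lists[2])` → prints [8, 3, 9, 77]
`print(shared)` → prints [8, 3, 9, 77]

Answer:
[8, 3, 9, 77]
[8, 3, 9, 77]
[8, 3, 9, 77]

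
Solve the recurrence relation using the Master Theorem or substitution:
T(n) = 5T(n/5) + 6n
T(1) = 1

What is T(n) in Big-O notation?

By Master Theorem: a=5, b=5, f(n)=6n. Since log_5(5) = 1 and f(n) = Θ(n^1), Case 2 applies. T(n) = O(n log n).

Answer: O(n log n)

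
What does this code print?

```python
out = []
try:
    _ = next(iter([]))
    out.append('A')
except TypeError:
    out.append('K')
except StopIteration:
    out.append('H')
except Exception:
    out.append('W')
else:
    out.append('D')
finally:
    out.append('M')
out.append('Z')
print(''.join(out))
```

Execution trace: 'H' (except StopIteration) → 'M' (finally) → 'Z' (after the try/except). Output: HMZ

Answer: HMZ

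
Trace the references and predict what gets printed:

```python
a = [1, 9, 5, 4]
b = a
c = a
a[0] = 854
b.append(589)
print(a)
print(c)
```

Key concept: multiple aliases.
Step by step:
`a = [1, 9, 5, 4]` → a = [1, 9, 5, 4]
`b = a` → b = [1, 9, 5, 4] (same object as a)
`c = a` → c = [1, 9, 5, 4] (same object as a, b)
`a[0] = 854` → a = [854, 9, 5, 4] (same object as b, c); b = [854, 9, 5, 4] (same object as a, c); c = [854, 9, 5, 4] (same object as a, b)
`b.append(589)` → a = [854, 9, 5, 4, 589] (same object as b, c); b = [854, 9, 5, 4, 589] (same object as a, c); c = [854, 9, 5, 4, 589] (same object as a, b)
`print(a)` → prints [854, 9, 5, 4, 589]
`print(c)` → prints [854, 9, 5, 4, 589]

Answer:
[854, 9, 5, 4, 589]
[854, 9, 5, 4, 589]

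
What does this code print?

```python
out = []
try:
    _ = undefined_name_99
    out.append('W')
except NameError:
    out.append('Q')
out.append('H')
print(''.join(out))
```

Execution trace: 'Q' (except NameError) → 'H' (after the try/except). Output: QH

Answer: QH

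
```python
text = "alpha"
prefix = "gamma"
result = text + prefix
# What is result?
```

Trace:
`text = "alpha"` → text = 'alpha'
`prefix = "gamma"` → prefix = 'gamma'
`result = text + prefix` → result = 'alphagamma'
So result = 'alphagamma'

Answer: 'alphagamma'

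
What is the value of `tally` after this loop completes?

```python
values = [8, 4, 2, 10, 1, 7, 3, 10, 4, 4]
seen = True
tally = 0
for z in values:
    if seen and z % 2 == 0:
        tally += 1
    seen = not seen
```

Count even values at even positions
`tally` takes the values: 0 → 1 → 2 → 3

Answer: 3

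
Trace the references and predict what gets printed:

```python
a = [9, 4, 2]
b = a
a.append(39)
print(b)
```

Key concept: basic list aliasing.
Step by step:
`a = [9, 4, 2]` → a = [9, 4, 2]
`b = a` → b = [9, 4, 2] (same object as a)
`a.append(39)` → a = [9, 4, 2, 39] (same object as b); b = [9, 4, 2, 39] (same object as a)
`print(b)` → prints [9, 4, 2, 39]

Answer: [9, 4, 2, 39]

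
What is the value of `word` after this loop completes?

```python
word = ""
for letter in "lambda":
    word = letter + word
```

Reverse 'lambda'
`word` takes the values: "" → "l" → "al" → "mal" → "bmal" → "dbmal" → "adbmal"

Answer: "adbmal"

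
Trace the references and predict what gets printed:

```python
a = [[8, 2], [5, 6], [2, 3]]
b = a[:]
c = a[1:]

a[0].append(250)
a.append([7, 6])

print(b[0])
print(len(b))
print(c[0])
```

Key concept: slice with nested mutation.
Step by step:
`a = [[8, 2], [5, 6], [2, 3]]` → a = [[8, 2], [5, 6], [2, 3]]
`b = a[:]` → b = [[8, 2], [5, 6], [2, 3]]
`c = a[1:]` → c = [[5, 6], [2, 3]]
`a[0].append(250)` → a = [[8, 2, 250], [5, 6], [2, 3]]; b = [[8, 2, 250], [5, 6], [2, 3]]
`a.append([7, 6])` → a = [[8, 2, 250], [5, 6], [2, 3], [7, 6]]
`print(b[0])` → prints [8, 2, 250]
`print(len(b))` → prints 3
`print(c[0])` → prints [5, 6]

Answer:
[8, 2, 250]
3
[5, 6]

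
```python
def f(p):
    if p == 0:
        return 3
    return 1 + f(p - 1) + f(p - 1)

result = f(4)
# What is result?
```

f(p) = 1 + 2·f(p-1), f(0)=3. Closed form: (3+1)·2^4 - 1 = 63.

Answer: 63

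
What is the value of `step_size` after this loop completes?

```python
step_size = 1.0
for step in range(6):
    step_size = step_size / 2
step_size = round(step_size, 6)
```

Halving LR 6 times: 1 / 2^6
`step_size` takes the values: 1.0 → 0.5 → 0.25 → 0.125 → 0.0625 → 0.03125 → 0.015625

Answer: 0.015625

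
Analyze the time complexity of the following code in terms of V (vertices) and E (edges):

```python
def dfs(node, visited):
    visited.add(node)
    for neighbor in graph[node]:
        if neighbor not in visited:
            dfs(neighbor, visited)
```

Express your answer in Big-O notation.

This is Depth-first search (recursive). Time complexity: O(V + E).

Answer: O(V + E)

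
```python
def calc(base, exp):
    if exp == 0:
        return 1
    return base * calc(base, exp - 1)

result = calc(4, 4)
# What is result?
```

calc(4, 4) = 4 * 4 * 4 * 4 = 256

Answer: 256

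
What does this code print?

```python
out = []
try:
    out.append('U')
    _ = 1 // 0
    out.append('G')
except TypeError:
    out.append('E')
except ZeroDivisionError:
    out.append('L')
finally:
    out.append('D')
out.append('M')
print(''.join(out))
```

Execution trace: 'U' (try body) → 'L' (except ZeroDivisionError) → 'D' (finally) → 'M' (after the try/except). Output: ULDM

Answer: ULDM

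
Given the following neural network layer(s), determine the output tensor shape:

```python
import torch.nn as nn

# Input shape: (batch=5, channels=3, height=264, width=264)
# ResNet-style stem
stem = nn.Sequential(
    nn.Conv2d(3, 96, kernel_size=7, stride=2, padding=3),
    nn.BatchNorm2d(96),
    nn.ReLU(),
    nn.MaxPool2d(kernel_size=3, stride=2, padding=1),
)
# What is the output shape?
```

Input: (5, 3, 264, 264) -> after Conv2d 7x7 stride=2: (5, 96, 132, 132) -> Output: (5, 96, 66, 66)

Answer: (5, 96, 66, 66)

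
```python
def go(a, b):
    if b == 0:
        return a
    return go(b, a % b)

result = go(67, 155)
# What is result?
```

go(67, 155) -> go(155, 67) -> go(67, 21) -> go(21, 4) -> go(4, 1) -> go(1, 0) -> 1

Answer: 1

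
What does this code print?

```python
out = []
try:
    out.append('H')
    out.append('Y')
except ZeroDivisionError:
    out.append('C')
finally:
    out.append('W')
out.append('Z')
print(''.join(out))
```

Execution trace: 'H' (try body) → 'Y' (try body, no exception) → 'W' (finally) → 'Z' (after the try/except). Output: HYWZ

Answer: HYWZ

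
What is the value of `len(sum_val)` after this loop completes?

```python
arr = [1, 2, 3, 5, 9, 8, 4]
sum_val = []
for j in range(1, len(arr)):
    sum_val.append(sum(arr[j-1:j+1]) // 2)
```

Number of 2-element averages
`sum_val` takes the values: [] → [1] → [1, 2] → [1, 2, 4] → [1, 2, 4, 7] → [1, 2, 4, 7, 8] → [1, 2, 4, 7, 8, 6]
So `len(sum_val)` = 6

Answer: 6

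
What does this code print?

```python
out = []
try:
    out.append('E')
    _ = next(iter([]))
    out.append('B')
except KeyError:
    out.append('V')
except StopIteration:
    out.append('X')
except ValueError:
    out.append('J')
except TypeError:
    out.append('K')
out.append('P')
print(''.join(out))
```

Execution trace: 'E' (try body) → 'X' (except StopIteration) → 'P' (after the try/except). Output: EXP

Answer: EXP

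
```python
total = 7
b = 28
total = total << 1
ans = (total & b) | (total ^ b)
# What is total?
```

Trace:
`total = 7` → total = 7
`b = 28` → b = 28
`total = total << 1` → total = 14
`ans = (total & b) | (total ^ b)` → ans = 30
So total = 14

Answer: 14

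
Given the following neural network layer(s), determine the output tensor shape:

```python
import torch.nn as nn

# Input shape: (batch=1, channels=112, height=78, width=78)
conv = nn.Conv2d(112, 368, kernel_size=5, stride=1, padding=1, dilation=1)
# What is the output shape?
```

Input: (1, 112, 78, 78) -> Output: (1, 368, 76, 76)

Answer: (1, 368, 76, 76)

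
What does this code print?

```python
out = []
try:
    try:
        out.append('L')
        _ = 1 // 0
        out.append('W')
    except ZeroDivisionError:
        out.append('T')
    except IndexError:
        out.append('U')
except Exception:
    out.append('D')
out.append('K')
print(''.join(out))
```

Execution trace: 'L' (inner try body) → 'T' (inner except ZeroDivisionError) → 'K' (after the try/except). Output: LTK

Answer: LTK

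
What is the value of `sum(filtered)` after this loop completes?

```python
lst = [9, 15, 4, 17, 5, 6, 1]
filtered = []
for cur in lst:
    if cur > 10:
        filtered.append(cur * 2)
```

Sum of doubled values > 10
`filtered` takes the values: [] → [30] → [30, 34]
So `sum(filtered)` = 64

Answer: 64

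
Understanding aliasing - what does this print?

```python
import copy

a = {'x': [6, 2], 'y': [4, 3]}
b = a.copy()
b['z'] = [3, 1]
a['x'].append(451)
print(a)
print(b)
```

Key concept: shallow copy of dict with mutable values.
Step by step:
`a = {'x': [6, 2], 'y': [4, 3]}` → a = {'x': [6, 2], 'y': [4, 3]}
`b = a.copy()` → b = {'x': [6, 2], 'y': [4, 3]}
`b['z'] = [3, 1]` → b = {'x': [6, 2], 'y': [4, 3], 'z': [3, 1]}
`a['x'].append(451)` → a = {'x': [6, 2, 451], 'y': [4, 3]}; b = {'x': [6, 2, 451], 'y': [4, 3], 'z': [3, 1]}
`print(a)` → prints {'x': [6, 2, 451], 'y': [4, 3]}
`print(b)` → prints {'x': [6, 2, 451], 'y': [4, 3], 'z': [3, 1]}

Answer:
{'x': [6, 2, 451], 'y': [4, 3]}
{'x': [6, 2, 451], 'y': [4, 3], 'z': [3, 1]}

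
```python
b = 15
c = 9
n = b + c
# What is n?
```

Trace:
`b = 15` → b = 15
`c = 9` → c = 9
`n = b + c` → n = 24
So n = 24

Answer: 24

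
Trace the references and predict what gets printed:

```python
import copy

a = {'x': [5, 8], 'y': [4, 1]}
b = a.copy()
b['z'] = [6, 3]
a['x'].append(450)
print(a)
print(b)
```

Key concept: shallow copy of dict with mutable values.
Step by step:
`a = {'x': [5, 8], 'y': [4, 1]}` → a = {'x': [5, 8], 'y': [4, 1]}
`b = a.copy()` → b = {'x': [5, 8], 'y': [4, 1]}
`b['z'] = [6, 3]` → b = {'x': [5, 8], 'y': [4, 1], 'z': [6, 3]}
`a['x'].append(450)` → a = {'x': [5, 8, 450], 'y': [4, 1]}; b = {'x': [5, 8, 450], 'y': [4, 1], 'z': [6, 3]}
`print(a)` → prints {'x': [5, 8, 450], 'y': [4, 1]}
`print(b)` → prints {'x': [5, 8, 450], 'y': [4, 1], 'z': [6, 3]}

Answer:
{'x': [5, 8, 450], 'y': [4, 1]}
{'x': [5, 8, 450], 'y': [4, 1], 'z': [6, 3]}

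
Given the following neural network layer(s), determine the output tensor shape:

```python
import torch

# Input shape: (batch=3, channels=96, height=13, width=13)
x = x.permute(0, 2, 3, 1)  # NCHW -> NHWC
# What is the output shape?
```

Input: (3, 96, 13, 13) -> Output: (3, 13, 13, 96)

Answer: (3, 13, 13, 96)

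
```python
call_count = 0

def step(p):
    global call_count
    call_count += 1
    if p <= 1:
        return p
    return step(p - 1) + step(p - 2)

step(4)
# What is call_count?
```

Calls(p) = 1 + Calls(p-1) + Calls(p-2); Calls(0)=Calls(1)=1. For p=4 this gives 9.

Answer: 9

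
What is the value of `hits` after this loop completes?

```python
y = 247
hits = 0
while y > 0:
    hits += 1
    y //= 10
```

Count digits by repeated division by 10
`hits` takes the values: 0 → 1 → 2 → 3

Answer: 3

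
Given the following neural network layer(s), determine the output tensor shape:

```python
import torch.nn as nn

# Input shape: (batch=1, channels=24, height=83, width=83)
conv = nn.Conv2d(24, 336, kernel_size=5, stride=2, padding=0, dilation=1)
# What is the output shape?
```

Input: (1, 24, 83, 83) -> Output: (1, 336, 40, 40)

Answer: (1, 336, 40, 40)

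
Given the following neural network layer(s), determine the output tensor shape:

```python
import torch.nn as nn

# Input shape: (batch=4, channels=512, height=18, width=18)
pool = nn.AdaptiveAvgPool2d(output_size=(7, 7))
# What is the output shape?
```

Input: (4, 512, 18, 18) -> Output: (4, 512, 7, 7)

Answer: (4, 512, 7, 7)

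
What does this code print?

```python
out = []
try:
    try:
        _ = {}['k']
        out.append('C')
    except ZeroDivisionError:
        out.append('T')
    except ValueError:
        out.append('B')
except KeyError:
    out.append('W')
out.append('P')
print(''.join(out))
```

Execution trace: 'W' (outer except KeyError) → 'P' (after the try/except). Output: WP

Answer: WP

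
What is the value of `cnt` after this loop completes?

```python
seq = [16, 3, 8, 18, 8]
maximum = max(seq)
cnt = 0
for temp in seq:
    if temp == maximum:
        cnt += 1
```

Count of max value 18 in [16, 3, 8, 18, 8]
`cnt` takes the values: 0 → 1

Answer: 1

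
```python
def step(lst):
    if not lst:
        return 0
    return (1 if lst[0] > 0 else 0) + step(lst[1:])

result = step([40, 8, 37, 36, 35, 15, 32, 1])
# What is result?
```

Count of positive elements in [40, 8, 37, 36, 35, 15, 32, 1] = 8

Answer: 8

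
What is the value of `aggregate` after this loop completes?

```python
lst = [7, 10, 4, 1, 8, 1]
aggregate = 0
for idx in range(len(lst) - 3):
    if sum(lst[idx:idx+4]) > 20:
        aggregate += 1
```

Count windows with sum > 20
`aggregate` takes the values: 0 → 1 → 2

Answer: 2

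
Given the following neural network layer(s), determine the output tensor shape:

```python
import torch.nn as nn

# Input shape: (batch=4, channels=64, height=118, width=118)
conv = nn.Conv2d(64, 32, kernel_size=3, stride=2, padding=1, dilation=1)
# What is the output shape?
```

Input: (4, 64, 118, 118) -> Output: (4, 32, 59, 59)

Answer: (4, 32, 59, 59)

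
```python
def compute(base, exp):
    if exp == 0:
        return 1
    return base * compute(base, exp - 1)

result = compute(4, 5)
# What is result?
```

compute(4, 5) = 4 * 4 * 4 * 4 * 4 = 1024

Answer: 1024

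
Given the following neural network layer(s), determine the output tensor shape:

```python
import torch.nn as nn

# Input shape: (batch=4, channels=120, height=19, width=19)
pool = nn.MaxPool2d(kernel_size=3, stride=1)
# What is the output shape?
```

Input: (4, 120, 19, 19) -> Output: (4, 120, 17, 17)

Answer: (4, 120, 17, 17)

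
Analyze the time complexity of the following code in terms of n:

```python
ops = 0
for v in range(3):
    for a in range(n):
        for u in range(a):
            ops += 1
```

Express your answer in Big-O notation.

Each loop level contributes: 1 × n × n. Multiplying the contributions gives O(n^2).

Answer: O(n^2)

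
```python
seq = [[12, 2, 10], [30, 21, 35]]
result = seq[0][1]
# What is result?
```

Trace:
`seq = [[12, 2, 10], [30, 21, 35]]` → seq = [[12, 2, 10], [30, 21, 35]]
`result = seq[0][1]` → result = 2
So result = 2

Answer: 2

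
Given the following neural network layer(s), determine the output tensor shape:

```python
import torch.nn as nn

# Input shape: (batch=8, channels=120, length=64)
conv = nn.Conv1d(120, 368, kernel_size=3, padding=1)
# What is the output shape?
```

Input: (8, 120, 64) -> Output: (8, 368, 64)

Answer: (8, 368, 64)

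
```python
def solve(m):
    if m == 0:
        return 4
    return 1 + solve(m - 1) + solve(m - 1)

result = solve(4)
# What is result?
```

solve(m) = 1 + 2·solve(m-1), solve(0)=4. Closed form: (4+1)·2^4 - 1 = 79.

Answer: 79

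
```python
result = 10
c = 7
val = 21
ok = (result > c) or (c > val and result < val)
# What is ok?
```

Trace:
`result = 10` → result = 10
`c = 7` → c = 7
`val = 21` → val = 21
`ok = (result > c) or (c > val and result < val)` → ok = True
So ok = True

Answer: True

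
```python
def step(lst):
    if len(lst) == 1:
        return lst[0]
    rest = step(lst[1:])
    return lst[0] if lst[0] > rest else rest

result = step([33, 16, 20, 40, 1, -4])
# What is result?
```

Recursive max over [33, 16, 20, 40, 1, -4] = 40

Answer: 40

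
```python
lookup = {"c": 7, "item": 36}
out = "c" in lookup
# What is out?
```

Trace:
`lookup = {"c": 7, "item": 36}` → lookup = {'c': 7, 'item': 36}
`out = "c" in lookup` → out = True
So out = True

Answer: True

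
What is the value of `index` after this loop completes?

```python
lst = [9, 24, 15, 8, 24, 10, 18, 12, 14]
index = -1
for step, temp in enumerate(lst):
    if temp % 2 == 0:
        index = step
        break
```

First even number index in [9, 24, 15, 8, 24, 10, 18, 12, 14]
`index` takes the values: -1 → 1

Answer: 1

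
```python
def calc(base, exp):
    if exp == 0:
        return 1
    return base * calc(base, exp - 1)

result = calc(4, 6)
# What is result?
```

calc(4, 6) = 4 * 4 * 4 * 4 * 4 * 4 = 4096

Answer: 4096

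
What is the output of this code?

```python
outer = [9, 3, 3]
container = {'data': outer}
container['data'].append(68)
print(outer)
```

Key concept: dict holds reference to list.
Step by step:
`outer = [9, 3, 3]` → outer = [9, 3, 3]
`container = {'data': outer}` → container = {'data': [9, 3, 3]}
`container['data'].append(68)` → outer = [9, 3, 3, 68]; container = {'data': [9, 3, 3, 68]}
`print(outer)` → prints [9, 3, 3, 68]

Answer: [9, 3, 3, 68]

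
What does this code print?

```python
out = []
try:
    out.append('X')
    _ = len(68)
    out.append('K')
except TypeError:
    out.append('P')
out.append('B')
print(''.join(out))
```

Execution trace: 'X' (try body) → 'P' (except TypeError) → 'B' (after the try/except). Output: XPB

Answer: XPB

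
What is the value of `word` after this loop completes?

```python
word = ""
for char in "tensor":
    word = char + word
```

Reverse 'tensor'
`word` takes the values: "" → "t" → "et" → "net" → "snet" → "osnet" → "rosnet"

Answer: "rosnet"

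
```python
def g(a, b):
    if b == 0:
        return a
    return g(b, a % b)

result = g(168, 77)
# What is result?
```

g(168, 77) -> g(77, 14) -> g(14, 7) -> g(7, 0) -> 7

Answer: 7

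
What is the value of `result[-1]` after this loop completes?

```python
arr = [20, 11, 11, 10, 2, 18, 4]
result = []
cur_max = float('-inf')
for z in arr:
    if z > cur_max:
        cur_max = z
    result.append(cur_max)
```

Running max ends at 20
`result` takes the values: [] → [20] → [20, 20] → [20, 20, 20] → [20, 20, 20, 20] → [20, 20, 20, 20, 20] → [20, 20, 20, 20, 20, 20] → [20, 20, 20, 20, 20, 20, 20]
So `result[-1]` = 20

Answer: 20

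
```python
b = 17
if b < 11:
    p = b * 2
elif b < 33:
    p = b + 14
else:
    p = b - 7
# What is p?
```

Trace:
`b = 17` → b = 17
`if b < 11: ...` → b < 11 is False, b < 33 is True → p = 31
So p = 31

Answer: 31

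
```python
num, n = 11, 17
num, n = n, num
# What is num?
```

Trace:
`num, n = 11, 17` → num = 11; n = 17
`num, n = n, num` → num = 17; n = 11
So num = 17

Answer: 17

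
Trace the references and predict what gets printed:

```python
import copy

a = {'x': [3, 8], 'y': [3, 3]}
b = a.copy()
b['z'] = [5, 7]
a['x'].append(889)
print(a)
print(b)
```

Key concept: shallow copy of dict with mutable values.
Step by step:
`a = {'x': [3, 8], 'y': [3, 3]}` → a = {'x': [3, 8], 'y': [3, 3]}
`b = a.copy()` → b = {'x': [3, 8], 'y': [3, 3]}
`b['z'] = [5, 7]` → b = {'x': [3, 8], 'y': [3, 3], 'z': [5, 7]}
`a['x'].append(889)` → a = {'x': [3, 8, 889], 'y': [3, 3]}; b = {'x': [3, 8, 889], 'y': [3, 3], 'z': [5, 7]}
`print(a)` → prints {'x': [3, 8, 889], 'y': [3, 3]}
`print(b)` → prints {'x': [3, 8, 889], 'y': [3, 3], 'z': [5, 7]}

Answer:
{'x': [3, 8, 889], 'y': [3, 3]}
{'x': [3, 8, 889], 'y': [3, 3], 'z': [5, 7]}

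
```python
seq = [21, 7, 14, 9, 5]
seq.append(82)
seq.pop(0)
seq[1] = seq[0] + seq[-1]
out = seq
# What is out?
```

Trace:
`seq = [21, 7, 14, 9, 5]` → seq = [21, 7, 14, 9, 5]
`seq.append(82)` → seq = [21, 7, 14, 9, 5, 82]
`seq.pop(0)` → seq = [7, 14, 9, 5, 82]
`seq[1] = seq[0] + seq[-1]` → seq = [7, 89, 9, 5, 82]
`out = seq` → out = [7, 89, 9, 5, 82]
So out = [7, 89, 9, 5, 82]

Answer: [7, 89, 9, 5, 82]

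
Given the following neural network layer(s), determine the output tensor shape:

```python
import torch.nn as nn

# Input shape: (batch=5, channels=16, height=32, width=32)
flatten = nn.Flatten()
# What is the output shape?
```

Input: (5, 16, 32, 32) -> Output: (5, 16384)

Answer: (5, 16384)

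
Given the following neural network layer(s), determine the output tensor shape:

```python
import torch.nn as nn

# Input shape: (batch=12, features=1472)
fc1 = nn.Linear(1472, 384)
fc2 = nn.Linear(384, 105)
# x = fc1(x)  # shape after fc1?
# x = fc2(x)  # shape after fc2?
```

Input: (12, 1472) -> after fc1: (12, 384) -> Output: (12, 105)

Answer: (12, 105)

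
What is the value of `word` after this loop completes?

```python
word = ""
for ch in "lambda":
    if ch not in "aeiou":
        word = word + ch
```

Remove vowels from 'lambda'
`word` takes the values: "" → "l" → "lm" → "lmb" → "lmbd"

Answer: "lmbd"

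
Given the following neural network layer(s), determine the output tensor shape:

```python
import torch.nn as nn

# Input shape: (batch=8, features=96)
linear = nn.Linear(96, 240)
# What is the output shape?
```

Input: (8, 96) -> Output: (8, 240)

Answer: (8, 240)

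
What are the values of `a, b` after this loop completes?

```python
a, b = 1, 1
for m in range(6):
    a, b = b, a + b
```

Fibonacci: after 6 iterations
`a, b` takes the values: (1, 1) → (1, 2) → (2, 3) → (3, 5) → (5, 8) → (8, 13) → (13, 21)

Answer: 13, 21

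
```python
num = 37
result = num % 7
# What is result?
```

Trace:
`num = 37` → num = 37
`result = num % 7` → result = 2
So result = 2

Answer: 2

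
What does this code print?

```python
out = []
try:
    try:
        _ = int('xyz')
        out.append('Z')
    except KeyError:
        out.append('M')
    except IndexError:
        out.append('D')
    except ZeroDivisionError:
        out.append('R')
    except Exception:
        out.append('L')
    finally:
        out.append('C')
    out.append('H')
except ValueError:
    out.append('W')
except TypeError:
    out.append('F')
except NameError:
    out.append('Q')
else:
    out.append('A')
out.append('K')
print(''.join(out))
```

Execution trace: 'L' (inner except Exception) → 'C' (inner finally) → 'H' (try body, no exception) → 'A' (else) → 'K' (after the try/except). Output: LCHAK

Answer: LCHAK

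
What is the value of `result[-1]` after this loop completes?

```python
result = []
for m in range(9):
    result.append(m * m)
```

Last element of squares 0 to 8
`result` takes the values: [] → [0] → [0, 1] → [0, 1, 4] → [0, 1, 4, 9] → [0, 1, 4, 9, 16] → [0, 1, 4, 9, 16, 25] → [0, 1, 4, 9, 16, 25, 36] → [0, 1, 4, 9, 16, 25, 36, 49] → [0, 1, 4, 9, 16, 25, 36, 49, 64]
So `result[-1]` = 64

Answer: 64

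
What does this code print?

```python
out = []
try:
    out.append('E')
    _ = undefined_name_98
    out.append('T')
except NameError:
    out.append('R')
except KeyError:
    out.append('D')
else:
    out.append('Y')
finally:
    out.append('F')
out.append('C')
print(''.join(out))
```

Execution trace: 'E' (try body) → 'R' (except NameError) → 'F' (finally) → 'C' (after the try/except). Output: ERFC

Answer: ERFC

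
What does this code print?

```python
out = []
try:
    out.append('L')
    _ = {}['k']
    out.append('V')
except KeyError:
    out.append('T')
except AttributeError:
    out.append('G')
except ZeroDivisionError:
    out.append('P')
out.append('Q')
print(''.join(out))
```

Execution trace: 'L' (try body) → 'T' (except KeyError) → 'Q' (after the try/except). Output: LTQ

Answer: LTQ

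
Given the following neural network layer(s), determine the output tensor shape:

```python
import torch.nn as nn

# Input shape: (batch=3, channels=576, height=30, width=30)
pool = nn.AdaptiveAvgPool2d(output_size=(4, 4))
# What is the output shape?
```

Input: (3, 576, 30, 30) -> Output: (3, 576, 4, 4)

Answer: (3, 576, 4, 4)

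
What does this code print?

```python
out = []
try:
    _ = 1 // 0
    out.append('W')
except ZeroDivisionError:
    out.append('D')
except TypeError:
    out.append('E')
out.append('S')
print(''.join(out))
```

Execution trace: 'D' (except ZeroDivisionError) → 'S' (after the try/except). Output: DS

Answer: DS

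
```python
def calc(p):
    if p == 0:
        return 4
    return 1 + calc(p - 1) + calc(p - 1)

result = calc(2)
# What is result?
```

calc(p) = 1 + 2·calc(p-1), calc(0)=4. Closed form: (4+1)·2^2 - 1 = 19.

Answer: 19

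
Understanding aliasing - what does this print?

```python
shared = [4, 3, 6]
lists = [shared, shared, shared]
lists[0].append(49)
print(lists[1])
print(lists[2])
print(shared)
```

Key concept: list of same reference.
Step by step:
`shared = [4, 3, 6]` → shared = [4, 3, 6]
`lists = [shared, shared, shared]` → lists = [[4, 3, 6], [4, 3, 6], [4, 3, 6]]
`lists[0].append(49)` → shared = [4, 3, 6, 49]; lists = [[4, 3, 6, 49], [4, 3, 6, 49], [4, 3, 6, 49]]
`print(lists[1])` → prints [4, 3, 6, 49]
`print(lists[2])` → prints [4, 3, 6, 49]
`print(shared)` → prints [4, 3, 6, 49]

Answer:
[4, 3, 6, 49]
[4, 3, 6, 49]
[4, 3, 6, 49]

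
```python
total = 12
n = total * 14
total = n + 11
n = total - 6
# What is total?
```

Trace:
`total = 12` → total = 12
`n = total * 14` → n = 168
`total = n + 11` → total = 179
`n = total - 6` → n = 173
So total = 179

Answer: 179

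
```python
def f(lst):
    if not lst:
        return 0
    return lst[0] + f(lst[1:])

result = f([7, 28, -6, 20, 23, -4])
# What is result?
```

7 + 28 + (-6) + 20 + 23 + (-4) + 0 = 68

Answer: 68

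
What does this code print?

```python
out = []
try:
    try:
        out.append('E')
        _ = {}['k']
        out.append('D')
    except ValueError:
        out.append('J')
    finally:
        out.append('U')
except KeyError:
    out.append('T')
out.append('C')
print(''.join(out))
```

Execution trace: 'E' (try body) → 'U' (finally) → 'T' (outer except KeyError) → 'C' (after the try/except). Output: EUTC

Answer: EUTC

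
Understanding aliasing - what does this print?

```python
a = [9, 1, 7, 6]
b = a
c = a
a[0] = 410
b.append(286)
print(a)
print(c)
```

Key concept: multiple aliases.
Step by step:
`a = [9, 1, 7, 6]` → a = [9, 1, 7, 6]
`b = a` → b = [9, 1, 7, 6] (same object as a)
`c = a` → c = [9, 1, 7, 6] (same object as a, b)
`a[0] = 410` → a = [410, 1, 7, 6] (same object as b, c); b = [410, 1, 7, 6] (same object as a, c); c = [410, 1, 7, 6] (same object as a, b)
`b.append(286)` → a = [410, 1, 7, 6, 286] (same object as b, c); b = [410, 1, 7, 6, 286] (same object as a, c); c = [410, 1, 7, 6, 286] (same object as a, b)
`print(a)` → prints [410, 1, 7, 6, 286]
`print(c)` → prints [410, 1, 7, 6, 286]

Answer:
[410, 1, 7, 6, 286]
[410, 1, 7, 6, 286]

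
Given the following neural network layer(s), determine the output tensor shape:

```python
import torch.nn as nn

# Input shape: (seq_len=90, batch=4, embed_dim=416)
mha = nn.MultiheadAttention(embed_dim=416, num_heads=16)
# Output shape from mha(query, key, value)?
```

Input: (90, 4, 416) -> Output: (90, 4, 416)

Answer: (90, 4, 416)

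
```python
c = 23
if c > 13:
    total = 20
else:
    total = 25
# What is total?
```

Trace:
`c = 23` → c = 23
`if c > 13: ...` → c > 13 is True → total = 20
So total = 20

Answer: 20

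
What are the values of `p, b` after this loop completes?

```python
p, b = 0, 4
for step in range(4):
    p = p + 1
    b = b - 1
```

p goes 0→4, b goes 4→0
`p, b` takes the values: (0, 4) → (1, 4) → (1, 3) → (2, 3) → (2, 2) → (3, 2) → (3, 1) → (4, 1) → (4, 0)

Answer: 4, 0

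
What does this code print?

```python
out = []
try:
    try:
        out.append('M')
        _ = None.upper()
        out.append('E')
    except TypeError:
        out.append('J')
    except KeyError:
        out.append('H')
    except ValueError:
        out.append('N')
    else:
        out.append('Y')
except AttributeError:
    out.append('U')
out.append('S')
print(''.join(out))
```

Execution trace: 'M' (inner try body) → 'U' (outer except AttributeError) → 'S' (after the try/except). Output: MUS

Answer: MUS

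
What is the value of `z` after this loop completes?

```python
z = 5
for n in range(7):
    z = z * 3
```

Multiply by 3, 7 times: 5 * 3^7 = 10935
`z` takes the values: 5 → 15 → 45 → 135 → 405 → 1215 → 3645 → 10935

Answer: 10935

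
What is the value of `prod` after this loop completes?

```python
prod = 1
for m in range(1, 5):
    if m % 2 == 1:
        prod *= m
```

Product of odd numbers 1 to 4
`prod` takes the values: 1 → 3

Answer: 3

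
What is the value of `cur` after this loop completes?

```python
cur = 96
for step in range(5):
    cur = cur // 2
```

Halve 5 times: 96 // 2^5 = 3
`cur` takes the values: 96 → 48 → 24 → 12 → 6 → 3

Answer: 3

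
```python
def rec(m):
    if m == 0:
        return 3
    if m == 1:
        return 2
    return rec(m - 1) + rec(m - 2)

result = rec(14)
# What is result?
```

Build up from base cases: rec(0)=3, rec(1)=2, rec(2)=5, rec(3)=7, rec(4)=12, rec(5)=19, rec(6)=31, ..., rec(14)=1453

Answer: 1453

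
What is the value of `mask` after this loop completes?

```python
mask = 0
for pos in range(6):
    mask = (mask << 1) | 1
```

Build 6 consecutive 1-bits: 0b111111
`mask` takes the values: 0 → 1 → 3 → 7 → 15 → 31 → 63

Answer: 63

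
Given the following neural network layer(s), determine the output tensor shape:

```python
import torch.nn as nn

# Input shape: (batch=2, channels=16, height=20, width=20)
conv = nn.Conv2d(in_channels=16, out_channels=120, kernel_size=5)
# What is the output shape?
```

Input: (2, 16, 20, 20) -> Output: (2, 120, 16, 16)

Answer: (2, 120, 16, 16)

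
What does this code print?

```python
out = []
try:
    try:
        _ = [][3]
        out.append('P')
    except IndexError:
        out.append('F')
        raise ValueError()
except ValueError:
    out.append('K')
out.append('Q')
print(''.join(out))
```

Execution trace: 'F' (inner except IndexError) → 'K' (outer except ValueError) → 'Q' (after the try/except). Output: FKQ

Answer: FKQ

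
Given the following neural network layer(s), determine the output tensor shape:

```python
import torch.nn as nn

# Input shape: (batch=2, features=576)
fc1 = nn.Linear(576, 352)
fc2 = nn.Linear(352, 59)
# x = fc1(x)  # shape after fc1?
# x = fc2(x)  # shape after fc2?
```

Input: (2, 576) -> after fc1: (2, 352) -> Output: (2, 59)

Answer: (2, 59)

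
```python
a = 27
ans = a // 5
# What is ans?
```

Trace:
`a = 27` → a = 27
`ans = a // 5` → ans = 5
So ans = 5

Answer: 5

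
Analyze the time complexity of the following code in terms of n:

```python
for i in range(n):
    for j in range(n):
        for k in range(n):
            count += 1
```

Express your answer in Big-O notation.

This is Triple nested loop. Time complexity: O(n³).

Answer: O(n³)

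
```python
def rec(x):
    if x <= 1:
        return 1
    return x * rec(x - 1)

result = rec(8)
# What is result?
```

rec(8) = 8 * 7 * 6 * 5 * 4 * 3 * 2 * 1 = 40320

Answer: 40320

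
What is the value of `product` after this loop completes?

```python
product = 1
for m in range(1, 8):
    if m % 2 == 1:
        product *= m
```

Product of odd numbers 1 to 7
`product` takes the values: 1 → 3 → 15 → 105

Answer: 105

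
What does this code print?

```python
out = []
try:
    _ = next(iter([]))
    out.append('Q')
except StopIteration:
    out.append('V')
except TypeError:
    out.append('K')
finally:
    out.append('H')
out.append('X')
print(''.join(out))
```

Execution trace: 'V' (except StopIteration) → 'H' (finally) → 'X' (after the try/except). Output: VHX

Answer: VHX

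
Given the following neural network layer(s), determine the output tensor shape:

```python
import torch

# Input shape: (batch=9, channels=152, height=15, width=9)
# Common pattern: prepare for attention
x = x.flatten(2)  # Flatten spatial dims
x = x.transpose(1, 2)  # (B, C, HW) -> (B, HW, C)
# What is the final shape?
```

Input: (9, 152, 15, 9) -> after flatten(2): (9, 152, 135) -> Output: (9, 135, 152)

Answer: (9, 135, 152)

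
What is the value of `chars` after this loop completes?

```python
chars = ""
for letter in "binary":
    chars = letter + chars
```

Reverse 'binary'
`chars` takes the values: "" → "b" → "ib" → "nib" → "anib" → "ranib" → "yranib"

Answer: "yranib"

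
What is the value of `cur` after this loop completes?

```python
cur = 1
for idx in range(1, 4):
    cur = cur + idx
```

Start at 1, add 1 through 3
`cur` takes the values: 1 → 2 → 4 → 7

Answer: 7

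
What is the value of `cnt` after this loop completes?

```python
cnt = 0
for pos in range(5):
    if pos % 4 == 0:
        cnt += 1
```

Count numbers divisible by 4 in range(5)
`cnt` takes the values: 0 → 1 → 2

Answer: 2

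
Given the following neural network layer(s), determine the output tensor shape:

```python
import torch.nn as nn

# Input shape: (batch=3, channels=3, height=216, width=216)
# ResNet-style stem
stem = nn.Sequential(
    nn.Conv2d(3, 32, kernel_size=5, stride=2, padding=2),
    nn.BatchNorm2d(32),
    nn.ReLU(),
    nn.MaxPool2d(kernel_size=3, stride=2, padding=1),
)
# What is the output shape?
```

Input: (3, 3, 216, 216) -> after Conv2d 5x5 stride=2: (3, 32, 108, 108) -> Output: (3, 32, 54, 54)

Answer: (3, 32, 54, 54)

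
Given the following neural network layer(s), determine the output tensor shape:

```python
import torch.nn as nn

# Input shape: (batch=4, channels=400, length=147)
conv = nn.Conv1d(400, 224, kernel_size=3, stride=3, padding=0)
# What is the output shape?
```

Input: (4, 400, 147) -> Output: (4, 224, 49)

Answer: (4, 224, 49)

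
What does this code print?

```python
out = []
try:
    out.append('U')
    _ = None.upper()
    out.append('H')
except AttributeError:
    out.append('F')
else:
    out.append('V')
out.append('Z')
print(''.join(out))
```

Execution trace: 'U' (try body) → 'F' (except AttributeError) → 'Z' (after the try/except). Output: UFZ

Answer: UFZ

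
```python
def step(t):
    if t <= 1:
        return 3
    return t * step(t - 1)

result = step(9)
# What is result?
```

step(9) = 9 * 8 * 7 * 6 * 5 * 4 * 3 * 2 * 3 = 1088640

Answer: 1088640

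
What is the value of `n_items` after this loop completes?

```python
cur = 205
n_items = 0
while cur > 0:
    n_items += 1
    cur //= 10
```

Count digits by repeated division by 10
`n_items` takes the values: 0 → 1 → 2 → 3

Answer: 3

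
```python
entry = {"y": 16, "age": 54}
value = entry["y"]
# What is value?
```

Trace:
`entry = {"y": 16, "age": 54}` → entry = {'y': 16, 'age': 54}
`value = entry["y"]` → value = 16
So value = 16

Answer: 16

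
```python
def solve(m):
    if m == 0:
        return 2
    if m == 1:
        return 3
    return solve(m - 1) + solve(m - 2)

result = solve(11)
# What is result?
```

Build up from base cases: solve(0)=2, solve(1)=3, solve(2)=5, solve(3)=8, solve(4)=13, solve(5)=21, solve(6)=34, ..., solve(11)=377

Answer: 377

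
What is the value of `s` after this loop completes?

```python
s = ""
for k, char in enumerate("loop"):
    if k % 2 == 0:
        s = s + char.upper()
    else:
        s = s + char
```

Uppercase even positions in 'loop'
`s` takes the values: "" → "L" → "Lo" → "LoO" → "LoOp"

Answer: "LoOp"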